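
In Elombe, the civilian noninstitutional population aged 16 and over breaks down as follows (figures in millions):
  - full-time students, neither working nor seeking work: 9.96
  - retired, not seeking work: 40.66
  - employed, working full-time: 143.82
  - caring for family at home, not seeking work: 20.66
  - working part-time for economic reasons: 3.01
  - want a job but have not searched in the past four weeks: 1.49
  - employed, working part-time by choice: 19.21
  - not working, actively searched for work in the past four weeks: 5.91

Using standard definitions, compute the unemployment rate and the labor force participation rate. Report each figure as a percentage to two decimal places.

Unemployment rate ≈ 3.44%; labor force participation rate ≈ 70.26%.

Employed = 143.82 + 3.01 + 19.21 = 166.04 million (anyone who worked, including part-time for economic reasons, counts as employed).
Unemployed = 5.91 million.
Labor force = 166.04 + 5.91 = 171.95 million.
Not in labor force = 9.96 + 40.66 + 20.66 + 1.49 = 72.77 million (those not working and not actively searching are outside the labor force — including those who want a job but have given up searching).
Civilian working-age population = 171.95 + 72.77 = 244.72 million.
Unemployment rate = 5.91 / 171.95 = 3.44%.
Labor force participation rate = 171.95 / 244.72 = 70.26%.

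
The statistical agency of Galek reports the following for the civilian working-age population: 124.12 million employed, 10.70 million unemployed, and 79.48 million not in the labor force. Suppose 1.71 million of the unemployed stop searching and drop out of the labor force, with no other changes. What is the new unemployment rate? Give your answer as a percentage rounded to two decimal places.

New unemployment rate ≈ 6.75%.

Initially, labor force = 124.12 + 10.70 = 134.82 million, so u = 10.70/134.82 = 7.94%.
After the change, unemployed and labor force both fall by 1.71 → E = 124.12, U = 8.99, labor force = 133.11 million.
New unemployment rate = 8.99 / 133.11 = 6.75%.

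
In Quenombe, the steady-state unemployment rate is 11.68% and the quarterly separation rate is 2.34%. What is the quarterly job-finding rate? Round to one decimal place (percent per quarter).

From u* = s/(s+f): f = s·(1−u)/u.
f = 2.34 × (1 − 0.1168) / 0.1168 = 2.0667 / 0.1168 ≈ 17.7% per quarter.

Job-finding rate ≈ 17.7% per quarter.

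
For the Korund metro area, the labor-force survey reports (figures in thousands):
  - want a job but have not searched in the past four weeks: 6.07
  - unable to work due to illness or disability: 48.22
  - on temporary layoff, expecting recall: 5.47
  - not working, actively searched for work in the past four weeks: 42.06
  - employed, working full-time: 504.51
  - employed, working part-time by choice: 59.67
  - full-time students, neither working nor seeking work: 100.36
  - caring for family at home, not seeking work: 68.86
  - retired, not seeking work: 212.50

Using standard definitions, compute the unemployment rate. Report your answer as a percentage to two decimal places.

Unemployment rate ≈ 7.77%.

Employed = 504.51 + 59.67 = 564.18 thousand.
Unemployed = 5.47 + 42.06 = 47.53 thousand (jobless and actively searching, or on temporary layoff).
Labor force = 564.18 + 47.53 = 611.71 thousand.
Unemployment rate = 47.53 / 611.71 = 7.77%.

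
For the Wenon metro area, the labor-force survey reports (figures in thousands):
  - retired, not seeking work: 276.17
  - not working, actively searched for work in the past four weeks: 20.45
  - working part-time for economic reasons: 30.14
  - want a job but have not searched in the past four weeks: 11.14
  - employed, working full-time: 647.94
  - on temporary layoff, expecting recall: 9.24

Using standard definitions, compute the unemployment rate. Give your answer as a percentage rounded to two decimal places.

Employed = 30.14 + 647.94 = 678.08 thousand (anyone who worked, including part-time for economic reasons, counts as employed).
Unemployed = 20.45 + 9.24 = 29.69 thousand (jobless and actively searching, or on temporary layoff).
Labor force = 678.08 + 29.69 = 707.77 thousand.
Unemployment rate = 29.69 / 707.77 = 4.19%.

Unemployment rate ≈ 4.19%.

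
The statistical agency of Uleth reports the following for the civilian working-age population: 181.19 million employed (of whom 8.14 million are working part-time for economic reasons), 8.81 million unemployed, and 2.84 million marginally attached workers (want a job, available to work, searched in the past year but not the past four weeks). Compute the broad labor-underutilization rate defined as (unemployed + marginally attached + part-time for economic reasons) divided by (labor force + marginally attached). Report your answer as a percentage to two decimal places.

Labor force = 181.19 + 8.81 = 190.00 million.
Numerator = 8.81 + 2.84 + 8.14 = 19.79 million.
Denominator = 190.00 + 2.84 = 192.84 million.
Broad rate = 19.79 / 192.84 = 10.26%.

Broad underutilization rate ≈ 10.26%.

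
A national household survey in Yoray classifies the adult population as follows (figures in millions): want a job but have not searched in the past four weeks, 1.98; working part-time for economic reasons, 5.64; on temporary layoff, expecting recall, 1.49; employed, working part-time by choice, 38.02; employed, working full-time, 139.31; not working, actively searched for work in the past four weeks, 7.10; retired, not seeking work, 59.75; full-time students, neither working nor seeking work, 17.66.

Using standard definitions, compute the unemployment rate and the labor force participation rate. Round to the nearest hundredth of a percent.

Unemployment rate ≈ 4.48%; labor force participation rate ≈ 70.70%.

Employed = 5.64 + 38.02 + 139.31 = 182.97 million (anyone who worked, including part-time for economic reasons, counts as employed).
Unemployed = 1.49 + 7.10 = 8.59 million (jobless and actively searching, or on temporary layoff).
Labor force = 182.97 + 8.59 = 191.56 million.
Not in labor force = 1.98 + 59.75 + 17.66 = 79.39 million (those not working and not actively searching are outside the labor force — including those who want a job but have given up searching).
Civilian working-age population = 191.56 + 79.39 = 270.95 million.
Unemployment rate = 8.59 / 191.56 = 4.48%.
Labor force participation rate = 191.56 / 270.95 = 70.70%.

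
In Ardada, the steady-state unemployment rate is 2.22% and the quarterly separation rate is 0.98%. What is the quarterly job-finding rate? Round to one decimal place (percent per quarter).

Job-finding rate ≈ 43.2% per quarter.

From u* = s/(s+f): f = s·(1−u)/u.
f = 0.98 × (1 − 0.0222) / 0.0222 = 0.9582 / 0.0222 ≈ 43.2% per quarter.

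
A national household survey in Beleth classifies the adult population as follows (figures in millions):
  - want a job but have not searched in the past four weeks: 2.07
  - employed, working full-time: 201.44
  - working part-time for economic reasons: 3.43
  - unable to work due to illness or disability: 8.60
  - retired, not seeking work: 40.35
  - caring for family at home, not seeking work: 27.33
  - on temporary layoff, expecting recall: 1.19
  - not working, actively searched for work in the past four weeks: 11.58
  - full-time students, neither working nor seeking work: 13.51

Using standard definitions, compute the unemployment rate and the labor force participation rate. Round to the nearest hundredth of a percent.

Unemployment rate ≈ 5.87%; labor force participation rate ≈ 70.32%.

Employed = 201.44 + 3.43 = 204.87 million (anyone who worked, including part-time for economic reasons, counts as employed).
Unemployed = 1.19 + 11.58 = 12.77 million (jobless and actively searching, or on temporary layoff).
Labor force = 204.87 + 12.77 = 217.64 million.
Not in labor force = 2.07 + 8.60 + 40.35 + 27.33 + 13.51 = 91.86 million (those not working and not actively searching are outside the labor force — including those who want a job but have given up searching).
Civilian working-age population = 217.64 + 91.86 = 309.50 million.
Unemployment rate = 12.77 / 217.64 = 5.87%.
Labor force participation rate = 217.64 / 309.50 = 70.32%.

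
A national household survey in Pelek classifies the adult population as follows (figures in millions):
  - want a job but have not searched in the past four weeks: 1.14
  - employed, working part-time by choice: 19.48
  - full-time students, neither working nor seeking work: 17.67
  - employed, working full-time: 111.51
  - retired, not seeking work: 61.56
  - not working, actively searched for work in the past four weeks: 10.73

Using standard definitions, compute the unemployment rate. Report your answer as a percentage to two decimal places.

Unemployment rate ≈ 7.57%.

Employed = 19.48 + 111.51 = 130.99 million.
Unemployed = 10.73 million.
Labor force = 130.99 + 10.73 = 141.72 million.
Unemployment rate = 10.73 / 141.72 = 7.57%.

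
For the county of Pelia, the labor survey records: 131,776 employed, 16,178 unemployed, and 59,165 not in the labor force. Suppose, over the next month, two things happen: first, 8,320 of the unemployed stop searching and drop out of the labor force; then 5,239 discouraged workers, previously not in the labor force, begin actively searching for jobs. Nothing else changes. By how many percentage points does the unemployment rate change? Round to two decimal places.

The unemployment rate changes by −1.89 percentage points.

Initially, labor force = 131,776 + 16,178 = 147,954, so u = 16,178/147,954 = 10.93%.
After the first change, unemployed and labor force both fall by 8,320 → E = 131,776, U = 7,858, labor force = 139,634.
After the second change, unemployed and labor force both rise by 5,239 → E = 131,776, U = 13,097, labor force = 144,873.
New unemployment rate = 13,097 / 144,873 = 9.04%.
Change = 9.04% − 10.93% = −1.89 percentage points.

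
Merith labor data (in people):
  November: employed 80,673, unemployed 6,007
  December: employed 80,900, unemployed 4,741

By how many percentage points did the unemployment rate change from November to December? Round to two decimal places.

The unemployment rate changed by −1.39 percentage points.

November: labor force = 80,673 + 6,007 = 86,680; u = 6,007/86,680 = 6.93%.
December: labor force = 80,900 + 4,741 = 85,641; u = 4,741/85,641 = 5.54%.
Change = 5.54% − 6.93% = −1.39 pp.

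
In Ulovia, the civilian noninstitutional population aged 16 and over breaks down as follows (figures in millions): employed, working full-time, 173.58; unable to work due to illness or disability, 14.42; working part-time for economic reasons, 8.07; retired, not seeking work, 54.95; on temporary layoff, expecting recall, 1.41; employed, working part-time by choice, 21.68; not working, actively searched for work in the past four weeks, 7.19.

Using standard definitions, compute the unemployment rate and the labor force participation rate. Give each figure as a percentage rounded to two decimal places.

Employed = 173.58 + 8.07 + 21.68 = 203.33 million (anyone who worked, including part-time for economic reasons, counts as employed).
Unemployed = 1.41 + 7.19 = 8.60 million (jobless and actively searching, or on temporary layoff).
Labor force = 203.33 + 8.60 = 211.93 million.
Not in labor force = 14.42 + 54.95 = 69.37 million (those not working and not actively searching are outside the labor force).
Civilian working-age population = 211.93 + 69.37 = 281.30 million.
Unemployment rate = 8.60 / 211.93 = 4.06%.
Labor force participation rate = 211.93 / 281.30 = 75.34%.

Unemployment rate ≈ 4.06%; labor force participation rate ≈ 75.34%.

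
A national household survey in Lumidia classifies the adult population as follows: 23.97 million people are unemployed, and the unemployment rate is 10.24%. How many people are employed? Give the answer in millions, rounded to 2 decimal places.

Labor force = U / u = 23.97 / 0.1024 ≈ 234.08 million.
Employed = labor force − unemployed = 234.08 − 23.97 = 210.11 million.

About 210.11 million are employed.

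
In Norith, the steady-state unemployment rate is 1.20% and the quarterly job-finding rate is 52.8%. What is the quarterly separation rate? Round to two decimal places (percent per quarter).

From u* = s/(s+f): s = u·f/(1−u).
s = 0.0120 × 52.8 / (1 − 0.0120) = 0.6336 / 0.9880 ≈ 0.64% per quarter.

Separation rate ≈ 0.64% per quarter.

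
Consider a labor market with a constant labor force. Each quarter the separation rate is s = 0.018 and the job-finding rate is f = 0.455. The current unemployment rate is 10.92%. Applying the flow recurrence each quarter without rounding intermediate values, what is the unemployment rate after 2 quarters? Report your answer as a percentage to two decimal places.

Unemployment rate after two quarters ≈ 5.78%.

With a fixed labor force, u_{t+1} = u_t + s·(1−u_t) − f·u_t = u_t·(1−s−f) + s.
Here 1−s−f = 0.527 and s = 0.018.
u_1 = 0.109200 × 0.527 + 0.018 = 0.075548.
u_2 = 0.075548 × 0.527 + 0.018 = 0.057814.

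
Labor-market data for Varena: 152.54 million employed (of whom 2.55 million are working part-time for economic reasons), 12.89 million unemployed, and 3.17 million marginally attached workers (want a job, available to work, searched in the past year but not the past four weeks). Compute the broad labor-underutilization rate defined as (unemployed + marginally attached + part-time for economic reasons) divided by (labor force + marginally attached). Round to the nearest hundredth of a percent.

Broad underutilization rate ≈ 11.04%.

Labor force = 152.54 + 12.89 = 165.43 million.
Numerator = 12.89 + 3.17 + 2.55 = 18.61 million.
Denominator = 165.43 + 3.17 = 168.60 million.
Broad rate = 18.61 / 168.60 = 11.04%.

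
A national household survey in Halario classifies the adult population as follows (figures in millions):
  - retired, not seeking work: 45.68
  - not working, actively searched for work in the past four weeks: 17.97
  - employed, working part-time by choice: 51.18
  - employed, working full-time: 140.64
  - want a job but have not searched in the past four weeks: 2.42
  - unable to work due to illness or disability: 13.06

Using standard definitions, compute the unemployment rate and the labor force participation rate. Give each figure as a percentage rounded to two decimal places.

Unemployment rate ≈ 8.57%; labor force participation rate ≈ 77.43%.

Employed = 51.18 + 140.64 = 191.82 million.
Unemployed = 17.97 million.
Labor force = 191.82 + 17.97 = 209.79 million.
Not in labor force = 45.68 + 2.42 + 13.06 = 61.16 million (those not working and not actively searching are outside the labor force — including those who want a job but have given up searching).
Civilian working-age population = 209.79 + 61.16 = 270.95 million.
Unemployment rate = 17.97 / 209.79 = 8.57%.
Labor force participation rate = 209.79 / 270.95 = 77.43%.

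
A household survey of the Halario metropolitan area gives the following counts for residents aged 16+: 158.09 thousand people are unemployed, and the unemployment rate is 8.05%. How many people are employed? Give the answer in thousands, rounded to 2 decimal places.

Labor force = U / u = 158.09 / 0.0805 ≈ 1,963.85 thousand.
Employed = labor force − unemployed = 1,963.85 − 158.09 = 1,805.76 thousand.

About 1,805.76 thousand are employed.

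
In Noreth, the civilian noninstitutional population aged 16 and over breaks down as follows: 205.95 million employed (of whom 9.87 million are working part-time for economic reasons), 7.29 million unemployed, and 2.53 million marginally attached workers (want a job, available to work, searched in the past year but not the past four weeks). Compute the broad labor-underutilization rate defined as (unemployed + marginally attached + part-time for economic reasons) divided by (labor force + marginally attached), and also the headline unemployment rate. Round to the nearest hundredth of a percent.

Broad underutilization rate ≈ 9.13%; headline unemployment rate ≈ 3.42%.

Labor force = 205.95 + 7.29 = 213.24 million.
Numerator = 7.29 + 2.53 + 9.87 = 19.69 million.
Denominator = 213.24 + 2.53 = 215.77 million.
Broad rate = 19.69 / 215.77 = 9.13%.
Headline unemployment rate = 7.29 / 213.24 = 3.42%.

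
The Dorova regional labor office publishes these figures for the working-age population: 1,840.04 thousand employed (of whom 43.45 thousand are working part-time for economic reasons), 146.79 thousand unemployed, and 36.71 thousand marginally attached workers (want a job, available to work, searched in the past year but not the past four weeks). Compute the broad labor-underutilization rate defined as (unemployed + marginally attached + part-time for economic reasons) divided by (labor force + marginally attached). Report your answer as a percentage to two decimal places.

Labor force = 1,840.04 + 146.79 = 1,986.83 thousand.
Numerator = 146.79 + 36.71 + 43.45 = 226.95 thousand.
Denominator = 1,986.83 + 36.71 = 2,023.54 thousand.
Broad rate = 226.95 / 2,023.54 = 11.22%.

Broad underutilization rate ≈ 11.22%.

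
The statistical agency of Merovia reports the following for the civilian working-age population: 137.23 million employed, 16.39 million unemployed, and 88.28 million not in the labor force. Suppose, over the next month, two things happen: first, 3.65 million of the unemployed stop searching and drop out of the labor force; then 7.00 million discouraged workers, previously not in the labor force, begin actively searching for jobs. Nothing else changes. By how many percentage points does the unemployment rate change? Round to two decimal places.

Initially, labor force = 137.23 + 16.39 = 153.62 million, so u = 16.39/153.62 = 10.67%.
After the first change, unemployed and labor force both fall by 3.65 → E = 137.23, U = 12.74, labor force = 149.97 million.
After the second change, unemployed and labor force both rise by 7.00 → E = 137.23, U = 19.74, labor force = 156.97 million.
New unemployment rate = 19.74 / 156.97 = 12.58%.
Change = 12.58% − 10.67% = +1.91 percentage points.

The unemployment rate changes by +1.91 percentage points.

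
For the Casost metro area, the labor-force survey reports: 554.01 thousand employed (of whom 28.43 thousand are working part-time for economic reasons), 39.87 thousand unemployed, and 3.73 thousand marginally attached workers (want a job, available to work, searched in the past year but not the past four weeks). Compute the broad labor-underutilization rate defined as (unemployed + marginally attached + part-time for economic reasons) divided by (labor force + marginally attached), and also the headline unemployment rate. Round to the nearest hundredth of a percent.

Broad underutilization rate ≈ 12.05%; headline unemployment rate ≈ 6.71%.

Labor force = 554.01 + 39.87 = 593.88 thousand.
Numerator = 39.87 + 3.73 + 28.43 = 72.03 thousand.
Denominator = 593.88 + 3.73 = 597.61 thousand.
Broad rate = 72.03 / 597.61 = 12.05%.
Headline unemployment rate = 39.87 / 593.88 = 6.71%.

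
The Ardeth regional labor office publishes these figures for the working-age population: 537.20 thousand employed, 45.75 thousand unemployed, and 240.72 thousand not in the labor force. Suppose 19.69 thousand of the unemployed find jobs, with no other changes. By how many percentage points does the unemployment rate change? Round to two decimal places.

Initially, labor force = 537.20 + 45.75 = 582.95 thousand, so u = 45.75/582.95 = 7.85%.
After the change, unemployed falls and employed rises by 19.69; labor force unchanged → E = 556.89, U = 26.06, labor force = 582.95 thousand.
New unemployment rate = 26.06 / 582.95 = 4.47%.
Change = 4.47% − 7.85% = −3.38 percentage points.

The unemployment rate changes by −3.38 percentage points.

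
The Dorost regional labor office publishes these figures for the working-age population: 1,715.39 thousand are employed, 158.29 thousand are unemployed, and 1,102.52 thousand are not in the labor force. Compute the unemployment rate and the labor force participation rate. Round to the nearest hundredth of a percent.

Labor force = employed + unemployed = 1,715.39 + 158.29 = 1,873.68 thousand.
Working-age population = 1,873.68 + 1,102.52 = 2,976.20 thousand.
Unemployment rate = 158.29 / 1,873.68 = 8.45%.
Labor force participation rate = 1,873.68 / 2,976.20 = 62.96%.

Unemployment rate ≈ 8.45%; labor force participation rate ≈ 62.96%.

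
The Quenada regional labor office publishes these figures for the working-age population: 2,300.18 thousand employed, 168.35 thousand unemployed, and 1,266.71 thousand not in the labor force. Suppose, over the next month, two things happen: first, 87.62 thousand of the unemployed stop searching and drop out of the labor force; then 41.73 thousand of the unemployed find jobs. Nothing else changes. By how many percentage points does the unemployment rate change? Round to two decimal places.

Initially, labor force = 2,300.18 + 168.35 = 2,468.53 thousand, so u = 168.35/2,468.53 = 6.82%.
After the first change, unemployed and labor force both fall by 87.62 → E = 2,300.18, U = 80.73, labor force = 2,380.91 thousand.
After the second change, unemployed falls and employed rises by 41.73; labor force unchanged → E = 2,341.91, U = 39.00, labor force = 2,380.91 thousand.
New unemployment rate = 39.00 / 2,380.91 = 1.64%.
Change = 1.64% − 6.82% = −5.18 percentage points.

The unemployment rate changes by −5.18 percentage points.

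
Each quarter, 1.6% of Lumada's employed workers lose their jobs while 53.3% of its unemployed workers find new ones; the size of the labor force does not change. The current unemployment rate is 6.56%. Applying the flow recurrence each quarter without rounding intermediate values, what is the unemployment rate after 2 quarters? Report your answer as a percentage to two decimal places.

Unemployment rate after two quarters ≈ 3.66%.

With a fixed labor force, u_{t+1} = u_t + s·(1−u_t) − f·u_t = u_t·(1−s−f) + s.
Here 1−s−f = 0.451 and s = 0.016.
u_1 = 0.065600 × 0.451 + 0.016 = 0.045586.
u_2 = 0.045586 × 0.451 + 0.016 = 0.036559.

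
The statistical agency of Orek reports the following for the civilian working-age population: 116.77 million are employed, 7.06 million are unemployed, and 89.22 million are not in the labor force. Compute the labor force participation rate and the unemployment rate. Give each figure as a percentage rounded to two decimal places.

Labor force participation rate ≈ 58.12%; unemployment rate ≈ 5.70%.

Labor force = employed + unemployed = 116.77 + 7.06 = 123.83 million.
Working-age population = 123.83 + 89.22 = 213.05 million.
Unemployment rate = 7.06 / 123.83 = 5.70%.
Labor force participation rate = 123.83 / 213.05 = 58.12%.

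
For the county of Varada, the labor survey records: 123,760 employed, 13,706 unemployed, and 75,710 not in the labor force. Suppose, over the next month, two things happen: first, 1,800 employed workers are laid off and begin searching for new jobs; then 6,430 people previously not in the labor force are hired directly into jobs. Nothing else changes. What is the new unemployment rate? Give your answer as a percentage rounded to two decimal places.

New unemployment rate ≈ 10.78%.

Initially, labor force = 123,760 + 13,706 = 137,466, so u = 13,706/137,466 = 9.97%.
After the first change, employed falls and unemployed rises by 1,800; labor force unchanged → E = 121,960, U = 15,506, labor force = 137,466.
After the second change, employed and labor force both rise by 6,430; unemployed unchanged → E = 128,390, U = 15,506, labor force = 143,896.
New unemployment rate = 15,506 / 143,896 = 10.78%.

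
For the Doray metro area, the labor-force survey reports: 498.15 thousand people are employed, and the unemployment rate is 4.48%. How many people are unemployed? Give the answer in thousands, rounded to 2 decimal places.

About 23.36 thousand are unemployed.

Let U be the number unemployed. The labor force is E + U, and U/(E+U) = 0.0448.
So U = 0.0448 × 498.15 / (1 − 0.0448) = 22.3171 / 0.9552 ≈ 23.36 thousand.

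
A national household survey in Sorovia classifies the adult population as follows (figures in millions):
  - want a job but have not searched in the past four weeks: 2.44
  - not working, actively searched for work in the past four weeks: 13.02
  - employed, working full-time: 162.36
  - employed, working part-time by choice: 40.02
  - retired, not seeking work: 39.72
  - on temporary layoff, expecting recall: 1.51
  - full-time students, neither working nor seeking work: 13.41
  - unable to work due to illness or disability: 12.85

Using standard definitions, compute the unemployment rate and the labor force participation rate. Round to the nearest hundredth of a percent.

Employed = 162.36 + 40.02 = 202.38 million.
Unemployed = 13.02 + 1.51 = 14.53 million (jobless and actively searching, or on temporary layoff).
Labor force = 202.38 + 14.53 = 216.91 million.
Not in labor force = 2.44 + 39.72 + 13.41 + 12.85 = 68.42 million (those not working and not actively searching are outside the labor force — including those who want a job but have given up searching).
Civilian working-age population = 216.91 + 68.42 = 285.33 million.
Unemployment rate = 14.53 / 216.91 = 6.70%.
Labor force participation rate = 216.91 / 285.33 = 76.02%.

Unemployment rate ≈ 6.70%; labor force participation rate ≈ 76.02%.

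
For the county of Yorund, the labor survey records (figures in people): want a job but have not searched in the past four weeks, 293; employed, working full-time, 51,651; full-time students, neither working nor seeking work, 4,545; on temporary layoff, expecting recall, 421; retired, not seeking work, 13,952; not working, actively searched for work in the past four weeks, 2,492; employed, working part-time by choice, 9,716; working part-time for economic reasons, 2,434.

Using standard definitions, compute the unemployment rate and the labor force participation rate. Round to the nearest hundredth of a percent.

Employed = 51,651 + 9,716 + 2,434 = 63,801 (anyone who worked, including part-time for economic reasons, counts as employed).
Unemployed = 421 + 2,492 = 2,913 (jobless and actively searching, or on temporary layoff).
Labor force = 63,801 + 2,913 = 66,714.
Not in labor force = 293 + 4,545 + 13,952 = 18,790 (those not working and not actively searching are outside the labor force — including those who want a job but have given up searching).
Civilian working-age population = 66,714 + 18,790 = 85,504.
Unemployment rate = 2,913 / 66,714 = 4.37%.
Labor force participation rate = 66,714 / 85,504 = 78.02%.

Unemployment rate ≈ 4.37%; labor force participation rate ≈ 78.02%.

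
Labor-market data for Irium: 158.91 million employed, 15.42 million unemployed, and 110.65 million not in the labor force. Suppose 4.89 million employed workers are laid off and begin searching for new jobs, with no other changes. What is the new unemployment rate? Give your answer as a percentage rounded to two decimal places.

Initially, labor force = 158.91 + 15.42 = 174.33 million, so u = 15.42/174.33 = 8.85%.
After the change, employed falls and unemployed rises by 4.89; labor force unchanged → E = 154.02, U = 20.31, labor force = 174.33 million.
New unemployment rate = 20.31 / 174.33 = 11.65%.

New unemployment rate ≈ 11.65%.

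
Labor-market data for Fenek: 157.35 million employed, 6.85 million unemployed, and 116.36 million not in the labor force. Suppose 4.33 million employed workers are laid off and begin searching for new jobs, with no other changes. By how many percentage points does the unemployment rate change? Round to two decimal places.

Initially, labor force = 157.35 + 6.85 = 164.20 million, so u = 6.85/164.20 = 4.17%.
After the change, employed falls and unemployed rises by 4.33; labor force unchanged → E = 153.02, U = 11.18, labor force = 164.20 million.
New unemployment rate = 11.18 / 164.20 = 6.81%.
Change = 6.81% − 4.17% = +2.64 percentage points.

The unemployment rate changes by +2.64 percentage points.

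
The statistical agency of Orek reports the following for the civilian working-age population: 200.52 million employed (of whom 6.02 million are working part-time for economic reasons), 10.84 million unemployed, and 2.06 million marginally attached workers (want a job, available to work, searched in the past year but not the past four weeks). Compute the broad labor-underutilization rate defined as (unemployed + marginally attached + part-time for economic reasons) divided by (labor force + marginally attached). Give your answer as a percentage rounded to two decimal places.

Labor force = 200.52 + 10.84 = 211.36 million.
Numerator = 10.84 + 2.06 + 6.02 = 18.92 million.
Denominator = 211.36 + 2.06 = 213.42 million.
Broad rate = 18.92 / 213.42 = 8.87%.

Broad underutilization rate ≈ 8.87%.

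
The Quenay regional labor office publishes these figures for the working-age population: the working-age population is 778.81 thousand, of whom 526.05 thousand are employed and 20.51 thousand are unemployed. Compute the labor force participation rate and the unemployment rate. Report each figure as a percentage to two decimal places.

Labor force participation rate ≈ 70.18%; unemployment rate ≈ 3.75%.

Labor force = employed + unemployed = 526.05 + 20.51 = 546.56 thousand.
Unemployment rate = 20.51 / 546.56 = 3.75%.
Labor force participation rate = 546.56 / 778.81 = 70.18%.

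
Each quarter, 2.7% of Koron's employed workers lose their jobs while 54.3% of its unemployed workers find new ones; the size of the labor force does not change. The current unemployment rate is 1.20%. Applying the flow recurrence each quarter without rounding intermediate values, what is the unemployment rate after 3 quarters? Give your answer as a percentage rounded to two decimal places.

With a fixed labor force, u_{t+1} = u_t + s·(1−u_t) − f·u_t = u_t·(1−s−f) + s.
Here 1−s−f = 0.430 and s = 0.027.
u_1 = 0.012000 × 0.430 + 0.027 = 0.032160.
u_2 = 0.032160 × 0.430 + 0.027 = 0.040829.
u_3 = 0.040829 × 0.430 + 0.027 = 0.044556.

Unemployment rate after three quarters ≈ 4.46%.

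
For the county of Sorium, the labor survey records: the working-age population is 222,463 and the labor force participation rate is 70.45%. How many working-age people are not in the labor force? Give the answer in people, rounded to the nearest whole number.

Share not in the labor force = 1 − 0.7045 = 0.2955.
Not in labor force = 0.2955 × 222,463 ≈ 65,738.

About 65,738 are not in the labor force.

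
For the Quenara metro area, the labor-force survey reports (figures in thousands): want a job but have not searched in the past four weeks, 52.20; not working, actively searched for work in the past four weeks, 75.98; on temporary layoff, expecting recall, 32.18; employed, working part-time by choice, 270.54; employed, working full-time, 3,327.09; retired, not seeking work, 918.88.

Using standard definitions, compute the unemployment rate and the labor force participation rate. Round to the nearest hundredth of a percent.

Employed = 270.54 + 3,327.09 = 3,597.63 thousand.
Unemployed = 75.98 + 32.18 = 108.16 thousand (jobless and actively searching, or on temporary layoff).
Labor force = 3,597.63 + 108.16 = 3,705.79 thousand.
Not in labor force = 52.20 + 918.88 = 971.08 thousand (those not working and not actively searching are outside the labor force — including those who want a job but have given up searching).
Civilian working-age population = 3,705.79 + 971.08 = 4,676.87 thousand.
Unemployment rate = 108.16 / 3,705.79 = 2.92%.
Labor force participation rate = 3,705.79 / 4,676.87 = 79.24%.

Unemployment rate ≈ 2.92%; labor force participation rate ≈ 79.24%.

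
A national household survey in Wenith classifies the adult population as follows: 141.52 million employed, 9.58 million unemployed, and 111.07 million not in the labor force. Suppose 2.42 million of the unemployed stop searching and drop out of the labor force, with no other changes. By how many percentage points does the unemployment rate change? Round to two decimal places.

Initially, labor force = 141.52 + 9.58 = 151.10 million, so u = 9.58/151.10 = 6.34%.
After the change, unemployed and labor force both fall by 2.42 → E = 141.52, U = 7.16, labor force = 148.68 million.
New unemployment rate = 7.16 / 148.68 = 4.82%.
Change = 4.82% − 6.34% = −1.52 percentage points.

The unemployment rate changes by −1.52 percentage points.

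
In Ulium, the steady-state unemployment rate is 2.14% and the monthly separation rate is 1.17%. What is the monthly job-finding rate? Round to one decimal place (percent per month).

Job-finding rate ≈ 53.5% per month.

From u* = s/(s+f): f = s·(1−u)/u.
f = 1.17 × (1 − 0.0214) / 0.0214 = 1.1450 / 0.0214 ≈ 53.5% per month.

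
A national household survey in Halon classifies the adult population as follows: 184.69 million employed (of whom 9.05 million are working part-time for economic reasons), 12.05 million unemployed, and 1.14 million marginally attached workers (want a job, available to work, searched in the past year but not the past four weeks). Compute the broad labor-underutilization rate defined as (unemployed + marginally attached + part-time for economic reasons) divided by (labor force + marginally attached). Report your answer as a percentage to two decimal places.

Broad underutilization rate ≈ 11.24%.

Labor force = 184.69 + 12.05 = 196.74 million.
Numerator = 12.05 + 1.14 + 9.05 = 22.24 million.
Denominator = 196.74 + 1.14 = 197.88 million.
Broad rate = 22.24 / 197.88 = 11.24%.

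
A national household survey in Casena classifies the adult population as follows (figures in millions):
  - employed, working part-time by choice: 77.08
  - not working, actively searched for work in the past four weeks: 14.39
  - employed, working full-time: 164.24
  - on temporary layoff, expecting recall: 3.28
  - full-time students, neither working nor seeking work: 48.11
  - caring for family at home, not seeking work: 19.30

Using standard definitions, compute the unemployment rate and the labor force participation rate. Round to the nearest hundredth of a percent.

Unemployment rate ≈ 6.82%; labor force participation rate ≈ 79.35%.

Employed = 77.08 + 164.24 = 241.32 million.
Unemployed = 14.39 + 3.28 = 17.67 million (jobless and actively searching, or on temporary layoff).
Labor force = 241.32 + 17.67 = 258.99 million.
Not in labor force = 48.11 + 19.30 = 67.41 million (those not working and not actively searching are outside the labor force).
Civilian working-age population = 258.99 + 67.41 = 326.40 million.
Unemployment rate = 17.67 / 258.99 = 6.82%.
Labor force participation rate = 258.99 / 326.40 = 79.35%.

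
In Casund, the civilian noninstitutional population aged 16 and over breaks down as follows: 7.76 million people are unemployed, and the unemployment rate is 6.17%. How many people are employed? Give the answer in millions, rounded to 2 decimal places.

Labor force = U / u = 7.76 / 0.0617 ≈ 125.77 million.
Employed = labor force − unemployed = 125.77 − 7.76 = 118.01 million.

About 118.01 million are employed.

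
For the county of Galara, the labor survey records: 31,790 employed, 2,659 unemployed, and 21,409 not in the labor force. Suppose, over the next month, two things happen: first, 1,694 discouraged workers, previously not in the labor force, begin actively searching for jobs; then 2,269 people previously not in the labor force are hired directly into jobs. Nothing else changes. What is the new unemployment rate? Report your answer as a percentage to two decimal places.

New unemployment rate ≈ 11.33%.

Initially, labor force = 31,790 + 2,659 = 34,449, so u = 2,659/34,449 = 7.72%.
After the first change, unemployed and labor force both rise by 1,694 → E = 31,790, U = 4,353, labor force = 36,143.
After the second change, employed and labor force both rise by 2,269; unemployed unchanged → E = 34,059, U = 4,353, labor force = 38,412.
New unemployment rate = 4,353 / 38,412 = 11.33%.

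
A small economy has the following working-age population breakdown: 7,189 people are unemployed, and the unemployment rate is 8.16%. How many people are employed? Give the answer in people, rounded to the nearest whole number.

Labor force = U / u = 7,189 / 0.0816 ≈ 88,100.
Employed = labor force − unemployed = 88,100 − 7,189 = 80,911.

About 80,911 are employed.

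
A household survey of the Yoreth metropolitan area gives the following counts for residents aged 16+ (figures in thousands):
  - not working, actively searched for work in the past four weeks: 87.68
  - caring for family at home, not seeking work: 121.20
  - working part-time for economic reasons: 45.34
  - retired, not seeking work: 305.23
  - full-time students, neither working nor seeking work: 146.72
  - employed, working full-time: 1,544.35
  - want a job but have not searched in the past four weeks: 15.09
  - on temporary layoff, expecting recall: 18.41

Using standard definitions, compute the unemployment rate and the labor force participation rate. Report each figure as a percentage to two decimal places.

Unemployment rate ≈ 6.26%; labor force participation rate ≈ 74.25%.

Employed = 45.34 + 1,544.35 = 1,589.69 thousand (anyone who worked, including part-time for economic reasons, counts as employed).
Unemployed = 87.68 + 18.41 = 106.09 thousand (jobless and actively searching, or on temporary layoff).
Labor force = 1,589.69 + 106.09 = 1,695.78 thousand.
Not in labor force = 121.20 + 305.23 + 146.72 + 15.09 = 588.24 thousand (those not working and not actively searching are outside the labor force — including those who want a job but have given up searching).
Civilian working-age population = 1,695.78 + 588.24 = 2,284.02 thousand.
Unemployment rate = 106.09 / 1,695.78 = 6.26%.
Labor force participation rate = 1,695.78 / 2,284.02 = 74.25%.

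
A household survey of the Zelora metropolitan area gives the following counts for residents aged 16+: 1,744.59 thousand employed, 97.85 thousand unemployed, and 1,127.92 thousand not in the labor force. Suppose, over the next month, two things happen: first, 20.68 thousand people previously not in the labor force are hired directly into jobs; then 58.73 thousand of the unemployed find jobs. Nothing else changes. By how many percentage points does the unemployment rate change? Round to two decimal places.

Initially, labor force = 1,744.59 + 97.85 = 1,842.44 thousand, so u = 97.85/1,842.44 = 5.31%.
After the first change, employed and labor force both rise by 20.68; unemployed unchanged → E = 1,765.27, U = 97.85, labor force = 1,863.12 thousand.
After the second change, unemployed falls and employed rises by 58.73; labor force unchanged → E = 1,824.00, U = 39.12, labor force = 1,863.12 thousand.
New unemployment rate = 39.12 / 1,863.12 = 2.10%.
Change = 2.10% − 5.31% = −3.21 percentage points.

The unemployment rate changes by −3.21 percentage points.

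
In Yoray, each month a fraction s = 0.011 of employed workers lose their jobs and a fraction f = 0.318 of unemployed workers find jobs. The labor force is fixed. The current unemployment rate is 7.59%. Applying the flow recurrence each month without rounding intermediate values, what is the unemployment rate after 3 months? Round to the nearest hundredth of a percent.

Unemployment rate after three months ≈ 4.63%.

With a fixed labor force, u_{t+1} = u_t + s·(1−u_t) − f·u_t = u_t·(1−s−f) + s.
Here 1−s−f = 0.671 and s = 0.011.
u_1 = 0.075900 × 0.671 + 0.011 = 0.061929.
u_2 = 0.061929 × 0.671 + 0.011 = 0.052554.
u_3 = 0.052554 × 0.671 + 0.011 = 0.046264.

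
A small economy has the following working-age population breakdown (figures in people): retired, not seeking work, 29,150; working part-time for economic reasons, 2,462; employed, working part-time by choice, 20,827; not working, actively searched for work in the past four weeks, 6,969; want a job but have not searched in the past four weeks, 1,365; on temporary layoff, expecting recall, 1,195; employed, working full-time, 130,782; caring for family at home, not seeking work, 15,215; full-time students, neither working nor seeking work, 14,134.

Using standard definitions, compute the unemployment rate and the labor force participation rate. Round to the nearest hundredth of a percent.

Unemployment rate ≈ 5.03%; labor force participation rate ≈ 73.05%.

Employed = 2,462 + 20,827 + 130,782 = 154,071 (anyone who worked, including part-time for economic reasons, counts as employed).
Unemployed = 6,969 + 1,195 = 8,164 (jobless and actively searching, or on temporary layoff).
Labor force = 154,071 + 8,164 = 162,235.
Not in labor force = 29,150 + 1,365 + 15,215 + 14,134 = 59,864 (those not working and not actively searching are outside the labor force — including those who want a job but have given up searching).
Civilian working-age population = 162,235 + 59,864 = 222,099.
Unemployment rate = 8,164 / 162,235 = 5.03%.
Labor force participation rate = 162,235 / 222,099 = 73.05%.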